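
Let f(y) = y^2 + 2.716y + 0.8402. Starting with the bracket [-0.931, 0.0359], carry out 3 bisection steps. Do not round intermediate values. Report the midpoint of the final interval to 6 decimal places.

-0.387119

f(-0.931000) = -0.821635, f(0.035900) = 0.938993 (opposite signs)
step 1: m = -0.447550, f(m) = -0.175045 < 0 → root in [-0.447550, 0.035900]
step 2: m = -0.205825, f(m) = 0.323543 > 0 → root in [-0.447550, -0.205825]
step 3: m = -0.326688, f(m) = 0.059641 > 0 → root in [-0.447550, -0.326688]
Midpoint of [-0.447550, -0.326688] = -0.387119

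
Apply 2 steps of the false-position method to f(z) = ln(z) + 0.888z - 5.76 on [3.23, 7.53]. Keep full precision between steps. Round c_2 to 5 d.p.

f(3.230000) = -1.719278, f(7.530000) = 2.945535
step 1: c = 4.814821, f(c) = 0.087260 > 0 → new bracket [3.230000, 4.814821]
step 2: c = 4.738271, f(c) = 0.003256 > 0 → new bracket [3.230000, 4.738271]

4.73827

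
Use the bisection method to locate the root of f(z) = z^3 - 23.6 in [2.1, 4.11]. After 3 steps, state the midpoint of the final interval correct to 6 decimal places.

2.979375

f(2.100000) = -14.339000, f(4.110000) = 45.826531 (opposite signs)
step 1: m = 3.105000, f(m) = 6.335383 > 0 → root in [2.100000, 3.105000]
step 2: m = 2.602500, f(m) = -5.973251 < 0 → root in [2.602500, 3.105000]
step 3: m = 2.853750, f(m) = -0.359377 < 0 → root in [2.853750, 3.105000]
Midpoint of [2.853750, 3.105000] = 2.979375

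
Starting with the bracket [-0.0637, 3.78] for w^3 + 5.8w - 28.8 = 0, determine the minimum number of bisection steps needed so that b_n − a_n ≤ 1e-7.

Initial width b − a = 3.78 − -0.0637 = 3.843700.
After n steps the width is (b−a)/2^n; need (b−a)/2^n ≤ 1e-7.
So n ≥ log₂(3.843700/1e-7) = log₂(38437000.0000) ≈ 25.1960.
Hence n = 26.

26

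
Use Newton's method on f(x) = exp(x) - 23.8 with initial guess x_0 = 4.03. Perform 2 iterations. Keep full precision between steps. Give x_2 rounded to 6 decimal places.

3.206290

Newton update: x ← x − f(x)/f'(x).
f'(x) = exp(x)
x_0 = 4.030000: f = 32.460911, f' = 56.260911 → x_1 = 4.030000 - (32.460911)/(56.260911) = 3.453029
x_1 = 3.453029: f = 7.795953, f' = 31.595953 → x_2 = 3.453029 - (7.795953)/(31.595953) = 3.206290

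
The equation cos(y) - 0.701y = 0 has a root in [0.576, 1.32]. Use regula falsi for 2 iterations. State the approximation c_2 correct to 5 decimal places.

0.89188

f(0.576000) = 0.434872, f(1.320000) = -0.677145
step 1: c = 0.866953, f(c) = 0.039418 > 0 → new bracket [0.866953, 1.320000]
step 2: c = 0.891875, f(c) = 0.002749 > 0 → new bracket [0.891875, 1.320000]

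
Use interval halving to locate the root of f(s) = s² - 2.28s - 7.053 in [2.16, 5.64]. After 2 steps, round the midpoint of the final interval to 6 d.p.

4.335000

f(2.160000) = -7.312200, f(5.640000) = 11.897400 (opposite signs)
step 1: m = 3.900000, f(m) = -0.735000 < 0 → root in [3.900000, 5.640000]
step 2: m = 4.770000, f(m) = 4.824300 > 0 → root in [3.900000, 4.770000]
Midpoint of [3.900000, 4.770000] = 4.335000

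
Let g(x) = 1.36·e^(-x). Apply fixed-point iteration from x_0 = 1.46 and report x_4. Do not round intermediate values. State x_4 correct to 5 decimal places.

x_1 = g(1.460000) = 0.315841
x_2 = g(0.315841) = 0.991678
x_3 = g(0.991678) = 0.504497
x_4 = g(0.504497) = 0.821181

0.82118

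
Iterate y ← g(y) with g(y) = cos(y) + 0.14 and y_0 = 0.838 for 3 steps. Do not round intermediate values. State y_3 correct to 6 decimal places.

y_1 = g(0.838000) = 0.808951
y_2 = g(0.808951) = 0.830258
y_3 = g(0.830258) = 0.814685

0.814685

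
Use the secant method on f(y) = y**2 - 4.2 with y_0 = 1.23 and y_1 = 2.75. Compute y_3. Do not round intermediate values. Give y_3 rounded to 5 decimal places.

f(y_0) = -2.687100, f(y_1) = 3.362500
y_2 = 2.750000 - (3.362500)·(2.750000 - 1.230000)/(3.362500 - (-2.687100)) = 1.905151; f(y_2) = -0.570401
y_3 = 1.905151 - (-0.570401)·(1.905151 - 2.750000)/(-0.570401 - (3.362500)) = 2.027682; f(y_3) = -0.088506

2.02768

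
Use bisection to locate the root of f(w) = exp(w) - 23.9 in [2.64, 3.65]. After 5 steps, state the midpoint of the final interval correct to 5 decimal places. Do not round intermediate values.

f(2.640000) = -9.886796, f(3.650000) = 14.574666 (opposite signs)
step 1: m = 3.145000, f(m) = -0.680325 < 0 → root in [3.145000, 3.650000]
step 2: m = 3.397500, f(m) = 5.989283 > 0 → root in [3.145000, 3.397500]
step 3: m = 3.271250, f(m) = 2.444249 > 0 → root in [3.145000, 3.271250]
step 4: m = 3.208125, f(m) = 0.832669 > 0 → root in [3.145000, 3.208125]
step 5: m = 3.176563, f(m) = 0.064235 > 0 → root in [3.145000, 3.176563]
Midpoint of [3.145000, 3.176563] = 3.160781

3.16078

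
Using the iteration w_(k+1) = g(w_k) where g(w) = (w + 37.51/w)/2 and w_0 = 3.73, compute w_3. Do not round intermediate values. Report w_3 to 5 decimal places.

6.12469

w_1 = g(3.730000) = 6.893150
w_2 = g(6.893150) = 6.167392
w_3 = g(6.167392) = 6.124690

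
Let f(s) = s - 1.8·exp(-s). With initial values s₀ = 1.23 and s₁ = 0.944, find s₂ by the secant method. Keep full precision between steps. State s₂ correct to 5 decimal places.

0.79256

f(s_0) = 0.703873, f(s_1) = 0.243677
s_2 = 0.944000 - (0.243677)·(0.944000 - 1.230000)/(0.243677 - (0.703873)) = 0.792561; f(s_2) = -0.022270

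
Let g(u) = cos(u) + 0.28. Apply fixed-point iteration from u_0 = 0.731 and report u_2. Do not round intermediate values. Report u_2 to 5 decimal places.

0.79952

u_1 = g(0.731000) = 1.024507
u_2 = g(1.024507) = 0.799520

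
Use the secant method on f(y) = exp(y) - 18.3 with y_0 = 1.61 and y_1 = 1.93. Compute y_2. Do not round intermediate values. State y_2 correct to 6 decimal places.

Secant update: y_(k+1) = y_k − f(y_k)·(y_k − y_(k-1))/(f(y_k) − f(y_(k-1))).
f(y_0) = -13.297189, f(y_1) = -11.410490
y_2 = 1.930000 - (-11.410490)·(1.930000 - 1.610000)/(-11.410490 - (-13.297189)) = 3.865315; f(y_2) = 29.418297

3.865315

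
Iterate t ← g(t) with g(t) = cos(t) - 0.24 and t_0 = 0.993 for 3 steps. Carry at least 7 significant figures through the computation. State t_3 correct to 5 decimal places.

0.51608

t_1 = g(0.993000) = 0.306179
t_2 = g(0.306179) = 0.713492
t_3 = g(0.713492) = 0.516081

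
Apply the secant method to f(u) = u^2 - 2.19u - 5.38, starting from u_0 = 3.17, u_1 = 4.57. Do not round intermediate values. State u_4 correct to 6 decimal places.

f(u_0) = -2.273400, f(u_1) = 5.496600
u_2 = 4.570000 - (5.496600)·(4.570000 - 3.170000)/(5.496600 - (-2.273400)) = 3.579622; f(u_2) = -0.405680
u_3 = 3.579622 - (-0.405680)·(3.579622 - 4.570000)/(-0.405680 - (5.496600)) = 3.647693; f(u_3) = -0.062783
u_4 = 3.647693 - (-0.062783)·(3.647693 - 3.579622)/(-0.062783 - (-0.405680)) = 3.660157; f(u_4) = 0.001004

3.660157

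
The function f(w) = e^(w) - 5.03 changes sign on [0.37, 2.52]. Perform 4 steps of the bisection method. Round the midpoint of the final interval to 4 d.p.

1.6466

f(0.370000) = -3.582265, f(2.520000) = 7.398597 (opposite signs)
step 1: m = 1.445000, f(m) = -0.788148 < 0 → root in [1.445000, 2.520000]
step 2: m = 1.982500, f(m) = 2.230872 > 0 → root in [1.445000, 1.982500]
step 3: m = 1.713750, f(m) = 0.519734 > 0 → root in [1.445000, 1.713750]
step 4: m = 1.579375, f(m) = -0.178078 < 0 → root in [1.579375, 1.713750]
Midpoint of [1.579375, 1.713750] = 1.646563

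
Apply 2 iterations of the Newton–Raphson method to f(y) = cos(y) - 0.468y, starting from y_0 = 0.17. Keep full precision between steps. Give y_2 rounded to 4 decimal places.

1.0699

f'(y) = -sin(y) - 0.468
y_0 = 0.170000: f = 0.906025, f' = -0.637182 → y_1 = 0.170000 - (0.906025)/(-0.637182) = 1.591924
y_1 = 1.591924: f = -0.766146, f' = -1.467777 → y_2 = 1.591924 - (-0.766146)/(-1.467777) = 1.069946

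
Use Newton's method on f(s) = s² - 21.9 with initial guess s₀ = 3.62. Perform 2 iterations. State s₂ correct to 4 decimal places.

Newton update: s ← s − f(s)/f'(s).
f'(s) = 2s
s_0 = 3.620000: f = -8.795600, f' = 7.240000 → s_1 = 3.620000 - (-8.795600)/(7.240000) = 4.834862
s_1 = 4.834862: f = 1.475889, f' = 9.669724 → s_2 = 4.834862 - (1.475889)/(9.669724) = 4.682232

4.6822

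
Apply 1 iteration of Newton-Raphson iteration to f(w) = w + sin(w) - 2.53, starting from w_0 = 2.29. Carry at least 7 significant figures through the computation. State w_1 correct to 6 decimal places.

0.788508

Newton update: w ← w − f(w)/f'(w).
f'(w) = 1 + cos(w)
w_0 = 2.290000: f = 0.512331, f' = 0.341214 → w_1 = 2.290000 - (0.512331)/(0.341214) = 0.788508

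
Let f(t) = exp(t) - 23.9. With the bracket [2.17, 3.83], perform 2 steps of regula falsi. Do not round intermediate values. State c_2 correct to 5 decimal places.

3.07323

f(2.170000) = -15.141716, f(3.830000) = 22.162538
step 1: c = 2.843790, f(c) = -6.719236 < 0 → new bracket [2.843790, 3.830000]
step 2: c = 3.073228, f(c) = -2.288440 < 0 → new bracket [3.073228, 3.830000]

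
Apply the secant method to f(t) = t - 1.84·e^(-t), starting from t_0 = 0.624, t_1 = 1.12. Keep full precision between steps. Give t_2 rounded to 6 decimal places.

0.827611

f(t_0) = -0.361866, f(t_1) = 0.519645
t_2 = 1.120000 - (0.519645)·(1.120000 - 0.624000)/(0.519645 - (-0.361866)) = 0.827611; f(t_2) = 0.023362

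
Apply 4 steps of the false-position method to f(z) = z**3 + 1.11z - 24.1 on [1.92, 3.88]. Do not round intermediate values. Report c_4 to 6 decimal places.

2.751508

f(1.920000) = -14.890912, f(3.880000) = 38.617872
step 1: c = 2.465447, f(c) = -6.377316 < 0 → new bracket [2.465447, 3.880000]
step 2: c = 2.665936, f(c) = -2.193432 < 0 → new bracket [2.665936, 3.880000]
step 3: c = 2.731187, f(c) = -0.695421 < 0 → new bracket [2.731187, 3.880000]
step 4: c = 2.751508, f(c) = -0.214713 < 0 → new bracket [2.751508, 3.880000]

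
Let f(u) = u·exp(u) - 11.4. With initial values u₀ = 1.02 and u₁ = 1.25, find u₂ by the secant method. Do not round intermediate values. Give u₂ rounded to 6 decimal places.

2.304916

f(u_0) = -8.571341, f(u_1) = -7.037071
u_2 = 1.250000 - (-7.037071)·(1.250000 - 1.020000)/(-7.037071 - (-8.571341)) = 2.304916; f(u_2) = 11.702957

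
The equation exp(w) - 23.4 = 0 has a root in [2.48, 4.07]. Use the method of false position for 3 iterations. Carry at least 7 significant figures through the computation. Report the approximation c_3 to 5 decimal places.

3.10799

f(2.480000) = -11.458736, f(4.070000) = 35.156963
step 1: c = 2.870842, f(c) = -5.748119 < 0 → new bracket [2.870842, 4.070000]
step 2: c = 3.039352, f(c) = -2.508299 < 0 → new bracket [3.039352, 4.070000]
step 3: c = 3.107987, f(c) = -1.024033 < 0 → new bracket [3.107987, 4.070000]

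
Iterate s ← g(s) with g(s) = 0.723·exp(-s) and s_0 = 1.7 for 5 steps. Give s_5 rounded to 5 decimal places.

0.44178

s_1 = g(1.700000) = 0.132080
s_2 = g(0.132080) = 0.633544
s_3 = g(0.633544) = 0.383702
s_4 = g(0.383702) = 0.492605
s_5 = g(0.492605) = 0.441777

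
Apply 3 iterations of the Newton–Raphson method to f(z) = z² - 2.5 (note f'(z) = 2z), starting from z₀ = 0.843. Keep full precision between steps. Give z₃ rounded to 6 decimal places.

1.581373

Newton update: z ← z − f(z)/f'(z).
z_0 = 0.843000: f = -1.789351, f' = 1.686000 → z_1 = 0.843000 - (-1.789351)/(1.686000) = 1.904300
z_1 = 1.904300: f = 1.126357, f' = 3.808599 → z_2 = 1.904300 - (1.126357)/(3.808599) = 1.608559
z_2 = 1.608559: f = 0.087462, f' = 3.217118 → z_3 = 1.608559 - (0.087462)/(3.217118) = 1.581373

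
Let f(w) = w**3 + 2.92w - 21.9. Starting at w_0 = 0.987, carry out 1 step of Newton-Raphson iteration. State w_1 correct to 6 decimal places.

Newton update: w ← w − f(w)/f'(w).
f'(w) = 3w**2 + 2.92
w_0 = 0.987000: f = -18.056455, f' = 5.842507 → w_1 = 0.987000 - (-18.056455)/(5.842507) = 4.077532

4.077532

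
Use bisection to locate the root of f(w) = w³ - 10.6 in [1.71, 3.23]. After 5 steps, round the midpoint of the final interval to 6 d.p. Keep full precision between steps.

2.208750

f(1.710000) = -5.599789, f(3.230000) = 23.098267 (opposite signs)
step 1: m = 2.470000, f(m) = 4.469223 > 0 → root in [1.710000, 2.470000]
step 2: m = 2.090000, f(m) = -1.470671 < 0 → root in [2.090000, 2.470000]
step 3: m = 2.280000, f(m) = 1.252352 > 0 → root in [2.090000, 2.280000]
step 4: m = 2.185000, f(m) = -0.168318 < 0 → root in [2.185000, 2.280000]
step 5: m = 2.232500, f(m) = 0.526906 > 0 → root in [2.185000, 2.232500]
Midpoint of [2.185000, 2.232500] = 2.208750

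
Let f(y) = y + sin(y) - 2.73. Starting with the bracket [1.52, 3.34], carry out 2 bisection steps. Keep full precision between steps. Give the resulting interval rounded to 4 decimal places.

[1.5200, 1.9750]

f(1.520000) = -0.211290, f(3.340000) = 0.412892 (opposite signs)
step 1: m = 2.430000, f(m) = 0.353041 > 0 → root in [1.520000, 2.430000]
step 2: m = 1.975000, f(m) = 0.164416 > 0 → root in [1.520000, 1.975000]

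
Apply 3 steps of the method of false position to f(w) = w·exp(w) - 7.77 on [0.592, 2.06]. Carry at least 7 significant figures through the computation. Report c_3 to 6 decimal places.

False-position update: c = (a·f(b) − b·f(a))/(f(b) − f(a)); replace the endpoint whose sign matches f(c).
f(0.592000) = -6.699901, f(2.060000) = 8.392698
step 1: c = 1.243674, f(c) = -3.456525 < 0 → new bracket [1.243674, 2.060000]
step 2: c = 1.481804, f(c) = -1.248766 < 0 → new bracket [1.481804, 2.060000]
step 3: c = 1.556692, f(c) = -0.386448 < 0 → new bracket [1.556692, 2.060000]

1.556692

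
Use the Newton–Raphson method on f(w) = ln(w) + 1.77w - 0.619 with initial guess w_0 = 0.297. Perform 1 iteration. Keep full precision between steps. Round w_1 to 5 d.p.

0.55149

f'(w) = 1/w + 1.77
w_0 = 0.297000: f = -1.307333, f' = 5.137003 → w_1 = 0.297000 - (-1.307333)/(5.137003) = 0.551493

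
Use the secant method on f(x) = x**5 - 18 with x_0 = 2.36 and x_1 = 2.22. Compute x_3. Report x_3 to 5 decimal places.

f(x_0) = 55.208248, f(x_1) = 35.921861
x_2 = 2.220000 - (35.921861)·(2.220000 - 2.360000)/(35.921861 - (55.208248)) = 1.959243; f(x_2) = 10.869650
x_3 = 1.959243 - (10.869650)·(1.959243 - 2.220000)/(10.869650 - (35.921861)) = 1.846106; f(x_3) = 3.442870

1.84611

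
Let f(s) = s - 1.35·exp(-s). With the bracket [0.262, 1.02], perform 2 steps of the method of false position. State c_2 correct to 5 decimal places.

0.68494

f(0.262000) = -0.776840, f(1.020000) = 0.533197
step 1: c = 0.711487, f(c) = 0.048754 > 0 → new bracket [0.262000, 0.711487]
step 2: c = 0.684944, f(c) = 0.004383 > 0 → new bracket [0.262000, 0.684944]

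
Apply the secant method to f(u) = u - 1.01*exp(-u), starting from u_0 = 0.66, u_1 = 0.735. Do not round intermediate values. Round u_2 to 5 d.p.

0.56819

f(u_0) = 0.137980, f(u_1) = 0.250699
u_2 = 0.735000 - (0.250699)·(0.735000 - 0.660000)/(0.250699 - (0.137980)) = 0.568192; f(u_2) = -0.004022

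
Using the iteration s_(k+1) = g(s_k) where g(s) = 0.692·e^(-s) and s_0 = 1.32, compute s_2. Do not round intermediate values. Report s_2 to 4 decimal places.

s_1 = g(1.320000) = 0.184858
s_2 = g(0.184858) = 0.575206

0.5752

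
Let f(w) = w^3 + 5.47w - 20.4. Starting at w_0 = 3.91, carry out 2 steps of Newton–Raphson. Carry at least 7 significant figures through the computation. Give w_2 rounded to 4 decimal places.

f'(w) = 3w^2 + 5.47
w_0 = 3.910000: f = 60.764171, f' = 51.334300 → w_1 = 3.910000 - (60.764171)/(51.334300) = 2.726305
w_1 = 2.726305: f = 14.776793, f' = 27.768212 → w_2 = 2.726305 - (14.776793)/(27.768212) = 2.194157

2.1942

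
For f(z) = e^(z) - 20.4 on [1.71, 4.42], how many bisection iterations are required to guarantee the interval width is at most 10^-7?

25

Initial width b − a = 4.42 − 1.71 = 2.710000.
After n steps the width is (b−a)/2^n; need (b−a)/2^n ≤ 10^-7.
So n ≥ log₂(2.710000/10^-7) = log₂(27100000.0000) ≈ 24.6918.
Hence n = 25.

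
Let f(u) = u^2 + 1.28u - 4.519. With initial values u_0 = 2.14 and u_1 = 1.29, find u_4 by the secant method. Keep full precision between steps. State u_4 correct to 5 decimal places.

1.58003

f(u_0) = 2.799800, f(u_1) = -1.203700
u_2 = 1.290000 - (-1.203700)·(1.290000 - 2.140000)/(-1.203700 - (2.799800)) = 1.545563; f(u_2) = -0.151916
u_3 = 1.545563 - (-0.151916)·(1.545563 - 1.290000)/(-0.151916 - (-1.203700)) = 1.582475; f(u_3) = 0.010796
u_4 = 1.582475 - (0.010796)·(1.582475 - 1.545563)/(0.010796 - (-0.151916)) = 1.580026; f(u_4) = -0.000084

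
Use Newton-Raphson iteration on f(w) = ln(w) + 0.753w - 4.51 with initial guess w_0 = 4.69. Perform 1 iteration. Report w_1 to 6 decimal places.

4.103174

f'(w) = 1/w + 0.753
w_0 = 4.690000: f = 0.567003, f' = 0.966220 → w_1 = 4.690000 - (0.567003)/(0.966220) = 4.103174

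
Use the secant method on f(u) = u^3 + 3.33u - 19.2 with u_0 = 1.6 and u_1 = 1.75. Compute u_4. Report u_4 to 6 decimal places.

2.265079

Secant update: u_(k+1) = u_k − f(u_k)·(u_k − u_(k-1))/(f(u_k) − f(u_(k-1))).
f(u_0) = -9.776000, f(u_1) = -8.013125
u_2 = 1.750000 - (-8.013125)·(1.750000 - 1.600000)/(-8.013125 - (-9.776000)) = 2.431823; f(u_2) = 3.279196
u_3 = 2.431823 - (3.279196)·(2.431823 - 1.750000)/(3.279196 - (-8.013125)) = 2.233827; f(u_3) = -0.614592
u_4 = 2.233827 - (-0.614592)·(2.233827 - 2.431823)/(-0.614592 - (3.279196)) = 2.265079; f(u_4) = -0.036116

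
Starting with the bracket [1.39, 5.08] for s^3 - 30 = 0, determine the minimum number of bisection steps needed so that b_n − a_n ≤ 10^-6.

22

Initial width b − a = 5.08 − 1.39 = 3.690000.
After n steps the width is (b−a)/2^n; need (b−a)/2^n ≤ 10^-6.
So n ≥ log₂(3.690000/10^-6) = log₂(3690000.0000) ≈ 21.8152.
Hence n = 22.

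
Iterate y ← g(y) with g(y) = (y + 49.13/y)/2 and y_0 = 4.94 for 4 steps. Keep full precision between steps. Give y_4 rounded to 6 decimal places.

7.009280

y_1 = g(4.940000) = 7.442672
y_2 = g(7.442672) = 7.021898
y_3 = g(7.021898) = 7.009291
y_4 = g(7.009291) = 7.009280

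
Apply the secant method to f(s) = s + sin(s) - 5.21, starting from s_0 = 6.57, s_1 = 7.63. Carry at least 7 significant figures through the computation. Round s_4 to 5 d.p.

5.73288

f(s_0) = 1.642898, f(s_1) = 3.395021
s_2 = 7.630000 - (3.395021)·(7.630000 - 6.570000)/(3.395021 - (1.642898)) = 5.576078; f(s_2) = -0.283559
s_3 = 5.576078 - (-0.283559)·(5.576078 - 7.630000)/(-0.283559 - (3.395021)) = 5.734402; f(s_3) = 0.002753
s_4 = 5.734402 - (0.002753)·(5.734402 - 5.576078)/(0.002753 - (-0.283559)) = 5.732880; f(s_4) = -0.000068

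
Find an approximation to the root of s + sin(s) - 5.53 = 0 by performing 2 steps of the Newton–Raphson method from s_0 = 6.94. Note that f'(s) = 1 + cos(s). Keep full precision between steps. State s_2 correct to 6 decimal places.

5.902917

Newton update: s ← s − f(s)/f'(s).
s_0 = 6.940000: f = 2.020597, f' = 1.791941 → s_1 = 6.940000 - (2.020597)/(1.791941) = 5.812397
s_1 = 5.812397: f = -0.171191, f' = 1.891211 → s_2 = 5.812397 - (-0.171191)/(1.891211) = 5.902917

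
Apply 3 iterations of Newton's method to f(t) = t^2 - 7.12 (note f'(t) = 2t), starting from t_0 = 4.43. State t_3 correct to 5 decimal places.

2.66841

t_0 = 4.430000: f = 12.504900, f' = 8.860000 → t_1 = 4.430000 - (12.504900)/(8.860000) = 3.018612
t_1 = 3.018612: f = 1.992017, f' = 6.037223 → t_2 = 3.018612 - (1.992017)/(6.037223) = 2.688656
t_2 = 2.688656: f = 0.108871, f' = 5.377312 → t_3 = 2.688656 - (0.108871)/(5.377312) = 2.668410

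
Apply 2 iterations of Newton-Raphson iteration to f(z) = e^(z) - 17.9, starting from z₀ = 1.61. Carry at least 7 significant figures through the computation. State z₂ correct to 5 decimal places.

Newton update: z ← z − f(z)/f'(z).
f'(z) = e^(z)
z_0 = 1.610000: f = -12.897189, f' = 5.002811 → z_1 = 1.610000 - (-12.897189)/(5.002811) = 4.187988
z_1 = 4.187988: f = 47.990106, f' = 65.890106 → z_2 = 4.187988 - (47.990106)/(65.890106) = 3.459653

3.45965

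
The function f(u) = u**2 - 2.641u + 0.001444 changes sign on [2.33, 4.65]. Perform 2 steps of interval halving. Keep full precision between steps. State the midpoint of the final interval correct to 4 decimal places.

f(2.330000) = -0.723186, f(4.650000) = 9.343294 (opposite signs)
step 1: m = 3.490000, f(m) = 2.964454 > 0 → root in [2.330000, 3.490000]
step 2: m = 2.910000, f(m) = 0.784234 > 0 → root in [2.330000, 2.910000]
Midpoint of [2.330000, 2.910000] = 2.620000

2.6200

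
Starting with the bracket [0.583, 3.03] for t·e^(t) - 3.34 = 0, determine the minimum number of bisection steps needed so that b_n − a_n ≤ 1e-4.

15

Initial width b − a = 3.03 − 0.583 = 2.447000.
After n steps the width is (b−a)/2^n; need (b−a)/2^n ≤ 1e-4.
So n ≥ log₂(2.447000/1e-4) = log₂(24470.0000) ≈ 14.5787.
Hence n = 15.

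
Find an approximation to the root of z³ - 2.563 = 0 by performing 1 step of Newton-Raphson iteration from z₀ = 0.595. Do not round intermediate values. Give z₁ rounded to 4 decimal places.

2.8099

Newton update: z ← z − f(z)/f'(z).
f'(z) = 3z²
z_0 = 0.595000: f = -2.352355, f' = 1.062075 → z_1 = 0.595000 - (-2.352355)/(1.062075) = 2.809867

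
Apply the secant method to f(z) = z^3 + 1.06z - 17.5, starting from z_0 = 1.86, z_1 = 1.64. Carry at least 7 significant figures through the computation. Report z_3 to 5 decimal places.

f(z_0) = -9.093544, f(z_1) = -11.350656
z_2 = 1.640000 - (-11.350656)·(1.640000 - 1.860000)/(-11.350656 - (-9.093544)) = 2.746345; f(z_2) = 6.125185
z_3 = 2.746345 - (6.125185)·(2.746345 - 1.640000)/(6.125185 - (-11.350656)) = 2.358577; f(z_3) = -1.879412

2.35858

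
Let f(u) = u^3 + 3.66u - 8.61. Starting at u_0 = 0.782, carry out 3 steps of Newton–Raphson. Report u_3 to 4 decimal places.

f'(u) = 3u^2 + 3.66
u_0 = 0.782000: f = -5.269668, f' = 5.494572 → u_1 = 0.782000 - (-5.269668)/(5.494572) = 1.741068
u_1 = 1.741068: f = 3.040039, f' = 12.753953 → u_2 = 1.741068 - (3.040039)/(12.753953) = 1.502707
u_2 = 1.502707: f = 0.283218, f' = 10.434389 → u_3 = 1.502707 - (0.283218)/(10.434389) = 1.475565

1.4756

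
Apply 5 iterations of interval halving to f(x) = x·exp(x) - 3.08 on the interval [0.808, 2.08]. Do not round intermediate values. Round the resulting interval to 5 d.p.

[1.04650, 1.08625]

f(0.808000) = -1.267319, f(2.080000) = 13.569295 (opposite signs)
step 1: m = 1.444000, f(m) = 3.039112 > 0 → root in [0.808000, 1.444000]
step 2: m = 1.126000, f(m) = 0.391794 > 0 → root in [0.808000, 1.126000]
step 3: m = 0.967000, f(m) = -0.536749 < 0 → root in [0.967000, 1.126000]
step 4: m = 1.046500, f(m) = -0.099917 < 0 → root in [1.046500, 1.126000]
step 5: m = 1.086250, f(m) = 0.138712 > 0 → root in [1.046500, 1.086250]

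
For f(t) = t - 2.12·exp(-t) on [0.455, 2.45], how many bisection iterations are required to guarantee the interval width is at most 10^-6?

Initial width b − a = 2.45 − 0.455 = 1.995000.
After n steps the width is (b−a)/2^n; need (b−a)/2^n ≤ 10^-6.
So n ≥ log₂(1.995000/10^-6) = log₂(1995000.0000) ≈ 20.9280.
Hence n = 21.

21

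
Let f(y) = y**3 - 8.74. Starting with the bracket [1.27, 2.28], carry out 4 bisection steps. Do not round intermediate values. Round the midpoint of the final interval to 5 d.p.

f(1.270000) = -6.691617, f(2.280000) = 3.112352 (opposite signs)
step 1: m = 1.775000, f(m) = -3.147641 < 0 → root in [1.775000, 2.280000]
step 2: m = 2.027500, f(m) = -0.405442 < 0 → root in [2.027500, 2.280000]
step 3: m = 2.153750, f(m) = 1.250469 > 0 → root in [2.027500, 2.153750]
step 4: m = 2.090625, f(m) = 0.397522 > 0 → root in [2.027500, 2.090625]
Midpoint of [2.027500, 2.090625] = 2.059062

2.05906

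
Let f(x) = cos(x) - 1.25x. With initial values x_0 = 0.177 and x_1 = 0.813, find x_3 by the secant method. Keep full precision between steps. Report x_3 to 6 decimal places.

f(x_0) = 0.763126, f(x_1) = -0.328928
x_2 = 0.813000 - (-0.328928)·(0.813000 - 0.177000)/(-0.328928 - (0.763126)) = 0.621436; f(x_2) = 0.036248
x_3 = 0.621436 - (0.036248)·(0.621436 - 0.813000)/(0.036248 - (-0.328928)) = 0.640451; f(x_3) = 0.001262

0.640451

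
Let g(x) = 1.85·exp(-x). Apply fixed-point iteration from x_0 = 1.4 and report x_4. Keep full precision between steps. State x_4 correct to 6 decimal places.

x_1 = g(1.400000) = 0.456204
x_2 = g(0.456204) = 1.172316
x_3 = g(1.172316) = 0.572851
x_4 = g(0.572851) = 1.043244

1.043244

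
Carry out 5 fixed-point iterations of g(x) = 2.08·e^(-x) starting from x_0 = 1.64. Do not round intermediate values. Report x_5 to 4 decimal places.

x_1 = g(1.640000) = 0.403478
x_2 = g(0.403478) = 1.389424
x_3 = g(1.389424) = 0.518375
x_4 = g(0.518375) = 1.238614
x_5 = g(1.238614) = 0.602754

0.6028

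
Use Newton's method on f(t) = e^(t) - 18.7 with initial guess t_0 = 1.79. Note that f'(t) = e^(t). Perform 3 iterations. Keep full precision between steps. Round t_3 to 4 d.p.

2.9855

t_0 = 1.790000: f = -12.710548, f' = 5.989452 → t_1 = 1.790000 - (-12.710548)/(5.989452) = 3.912155
t_1 = 3.912155: f = 31.306609, f' = 50.006609 → t_2 = 3.912155 - (31.306609)/(50.006609) = 3.286106
t_2 = 3.286106: f = 8.038534, f' = 26.738534 → t_3 = 3.286106 - (8.038534)/(26.738534) = 2.985471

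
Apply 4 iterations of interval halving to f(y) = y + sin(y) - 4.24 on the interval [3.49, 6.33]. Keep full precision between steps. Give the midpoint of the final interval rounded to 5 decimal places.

5.17625

f(3.490000) = -1.091401, f(6.330000) = 2.136798 (opposite signs)
step 1: m = 4.910000, f(m) = -0.310538 < 0 → root in [4.910000, 6.330000]
step 2: m = 5.620000, f(m) = 0.764370 > 0 → root in [4.910000, 5.620000]
step 3: m = 5.265000, f(m) = 0.173843 > 0 → root in [4.910000, 5.265000]
step 4: m = 5.087500, f(m) = -0.082967 < 0 → root in [5.087500, 5.265000]
Midpoint of [5.087500, 5.265000] = 5.176250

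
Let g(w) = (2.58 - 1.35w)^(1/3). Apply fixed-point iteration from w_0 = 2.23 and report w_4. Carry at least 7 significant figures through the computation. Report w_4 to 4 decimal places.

1.1449

w_1 = g(2.230000) = -0.755077
w_2 = g(-0.755077) = 1.532527
w_3 = g(1.532527) = 0.799525
w_4 = g(0.799525) = 1.144877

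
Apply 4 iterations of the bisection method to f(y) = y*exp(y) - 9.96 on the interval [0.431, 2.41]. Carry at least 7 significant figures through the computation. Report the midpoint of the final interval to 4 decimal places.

f(0.431000) = -9.296779, f(2.410000) = 16.872846 (opposite signs)
step 1: m = 1.420500, f(m) = -4.080281 < 0 → root in [1.420500, 2.410000]
step 2: m = 1.915250, f(m) = 3.041935 > 0 → root in [1.420500, 1.915250]
step 3: m = 1.667875, f(m) = -1.118776 < 0 → root in [1.667875, 1.915250]
step 4: m = 1.791562, f(m) = 0.787258 > 0 → root in [1.667875, 1.791562]
Midpoint of [1.667875, 1.791562] = 1.729719

1.7297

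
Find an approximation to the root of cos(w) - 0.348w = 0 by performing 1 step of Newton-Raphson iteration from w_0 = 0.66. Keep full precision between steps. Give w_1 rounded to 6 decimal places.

1.242980

f'(w) = -sin(w) - 0.348
w_0 = 0.660000: f = 0.560312, f' = -0.961117 → w_1 = 0.660000 - (0.560312)/(-0.961117) = 1.242980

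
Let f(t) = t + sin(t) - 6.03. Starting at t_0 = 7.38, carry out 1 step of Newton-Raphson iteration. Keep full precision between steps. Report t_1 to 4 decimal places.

f'(t) = 1 + cos(t)
t_0 = 7.380000: f = 2.239758, f' = 1.456433 → t_1 = 7.380000 - (2.239758)/(1.456433) = 5.842162

5.8422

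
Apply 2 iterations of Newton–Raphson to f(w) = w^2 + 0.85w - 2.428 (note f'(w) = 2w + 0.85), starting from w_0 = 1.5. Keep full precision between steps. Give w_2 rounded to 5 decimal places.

1.19031

w_0 = 1.500000: f = 1.097000, f' = 3.850000 → w_1 = 1.500000 - (1.097000)/(3.850000) = 1.215065
w_1 = 1.215065: f = 0.081188, f' = 3.280130 → w_2 = 1.215065 - (0.081188)/(3.280130) = 1.190313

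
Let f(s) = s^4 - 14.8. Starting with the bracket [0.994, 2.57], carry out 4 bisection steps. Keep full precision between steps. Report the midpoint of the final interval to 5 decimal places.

1.92975

f(0.994000) = -13.823785, f(2.570000) = 28.824704 (opposite signs)
step 1: m = 1.782000, f(m) = -4.716047 < 0 → root in [1.782000, 2.570000]
step 2: m = 2.176000, f(m) = 7.619998 > 0 → root in [1.782000, 2.176000]
step 3: m = 1.979000, f(m) = 0.538510 > 0 → root in [1.782000, 1.979000]
step 4: m = 1.880500, f(m) = -2.294722 < 0 → root in [1.880500, 1.979000]
Midpoint of [1.880500, 1.979000] = 1.929750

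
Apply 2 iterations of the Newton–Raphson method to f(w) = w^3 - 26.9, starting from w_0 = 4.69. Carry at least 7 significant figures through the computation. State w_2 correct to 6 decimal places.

3.074038

f'(w) = 3w^2
w_0 = 4.690000: f = 76.261709, f' = 65.988300 → w_1 = 4.690000 - (76.261709)/(65.988300) = 3.534315
w_1 = 3.534315: f = 17.248469, f' = 37.474141 → w_2 = 3.534315 - (17.248469)/(37.474141) = 3.074038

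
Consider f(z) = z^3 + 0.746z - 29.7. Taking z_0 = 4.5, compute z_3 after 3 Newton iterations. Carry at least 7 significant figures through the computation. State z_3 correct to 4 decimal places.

f'(z) = 3z^2 + 0.746
z_0 = 4.500000: f = 64.782000, f' = 61.496000 → z_1 = 4.500000 - (64.782000)/(61.496000) = 3.446566
z_1 = 3.446566: f = 13.812252, f' = 36.382444 → z_2 = 3.446566 - (13.812252)/(36.382444) = 3.066925
z_2 = 3.066925: f = 1.435513, f' = 28.964088 → z_3 = 3.066925 - (1.435513)/(28.964088) = 3.017363

3.0174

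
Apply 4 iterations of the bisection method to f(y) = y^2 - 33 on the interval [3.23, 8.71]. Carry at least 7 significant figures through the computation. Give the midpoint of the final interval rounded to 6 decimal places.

f(3.230000) = -22.567100, f(8.710000) = 42.864100 (opposite signs)
step 1: m = 5.970000, f(m) = 2.640900 > 0 → root in [3.230000, 5.970000]
step 2: m = 4.600000, f(m) = -11.840000 < 0 → root in [4.600000, 5.970000]
step 3: m = 5.285000, f(m) = -5.068775 < 0 → root in [5.285000, 5.970000]
step 4: m = 5.627500, f(m) = -1.331244 < 0 → root in [5.627500, 5.970000]
Midpoint of [5.627500, 5.970000] = 5.798750

5.798750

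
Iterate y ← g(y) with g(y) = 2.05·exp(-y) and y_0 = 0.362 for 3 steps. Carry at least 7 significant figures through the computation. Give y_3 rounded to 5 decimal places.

1.25354

y_1 = g(0.362000) = 1.427379
y_2 = g(1.427379) = 0.491871
y_3 = g(0.491871) = 1.253537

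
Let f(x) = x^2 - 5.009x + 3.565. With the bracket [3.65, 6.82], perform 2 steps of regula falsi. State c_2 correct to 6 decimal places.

4.035781

False-position update: c = (a·f(b) − b·f(a))/(f(b) − f(a)); replace the endpoint whose sign matches f(c).
f(3.650000) = -1.395350, f(6.820000) = 15.916020
step 1: c = 3.905512, f(c) = -0.744686 < 0 → new bracket [3.905512, 6.820000]
step 2: c = 4.035781, f(c) = -0.362698 < 0 → new bracket [4.035781, 6.820000]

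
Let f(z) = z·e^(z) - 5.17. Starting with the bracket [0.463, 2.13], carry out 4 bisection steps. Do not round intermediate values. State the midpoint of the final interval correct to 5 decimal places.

f(0.463000) = -4.434370, f(2.130000) = 12.753666 (opposite signs)
step 1: m = 1.296500, f(m) = -0.429378 < 0 → root in [1.296500, 2.130000]
step 2: m = 1.713250, f(m) = 4.333329 > 0 → root in [1.296500, 1.713250]
step 3: m = 1.504875, f(m) = 1.607341 > 0 → root in [1.296500, 1.504875]
step 4: m = 1.400688, f(m) = 0.513974 > 0 → root in [1.296500, 1.400688]
Midpoint of [1.296500, 1.400688] = 1.348594

1.34859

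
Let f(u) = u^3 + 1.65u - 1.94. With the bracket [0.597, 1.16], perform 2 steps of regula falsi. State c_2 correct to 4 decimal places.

0.8197

f(0.597000) = -0.742174, f(1.160000) = 1.534896
step 1: c = 0.780501, f(c) = -0.176707 < 0 → new bracket [0.780501, 1.160000]
step 2: c = 0.819681, f(c) = -0.036803 < 0 → new bracket [0.819681, 1.160000]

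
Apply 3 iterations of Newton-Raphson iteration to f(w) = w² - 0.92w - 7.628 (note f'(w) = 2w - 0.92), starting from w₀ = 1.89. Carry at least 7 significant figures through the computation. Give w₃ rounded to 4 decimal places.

w_0 = 1.890000: f = -5.794700, f' = 2.860000 → w_1 = 1.890000 - (-5.794700)/(2.860000) = 3.916119
w_1 = 3.916119: f = 4.105158, f' = 6.912238 → w_2 = 3.916119 - (4.105158)/(6.912238) = 3.322222
w_2 = 3.322222: f = 0.352714, f' = 5.724444 → w_3 = 3.322222 - (0.352714)/(5.724444) = 3.260606

3.2606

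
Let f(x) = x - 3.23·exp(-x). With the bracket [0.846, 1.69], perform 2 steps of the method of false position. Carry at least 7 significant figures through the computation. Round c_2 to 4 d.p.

f(0.846000) = -0.540083, f(1.690000) = 1.094002
step 1: c = 1.124951, f(c) = 0.076273 > 0 → new bracket [0.846000, 1.124951]
step 2: c = 1.090432, f(c) = 0.004921 > 0 → new bracket [0.846000, 1.090432]

1.0904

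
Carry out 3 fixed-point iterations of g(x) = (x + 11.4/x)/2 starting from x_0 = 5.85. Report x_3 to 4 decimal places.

x_1 = g(5.850000) = 3.899359
x_2 = g(3.899359) = 3.411458
x_3 = g(3.411458) = 3.376569

3.3766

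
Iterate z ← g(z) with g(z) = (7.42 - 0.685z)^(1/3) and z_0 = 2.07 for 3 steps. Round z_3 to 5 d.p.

1.83346

z_1 = g(2.070000) = 1.817328
z_2 = g(1.817328) = 1.834631
z_3 = g(1.834631) = 1.833456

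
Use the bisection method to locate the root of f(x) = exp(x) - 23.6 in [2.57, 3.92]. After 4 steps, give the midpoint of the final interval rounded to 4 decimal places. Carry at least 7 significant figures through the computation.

f(2.570000) = -10.534176, f(3.920000) = 26.800445 (opposite signs)
step 1: m = 3.245000, f(m) = 2.061710 > 0 → root in [2.570000, 3.245000]
step 2: m = 2.907500, f(m) = -5.289036 < 0 → root in [2.907500, 3.245000]
step 3: m = 3.076250, f(m) = -1.923039 < 0 → root in [3.076250, 3.245000]
step 4: m = 3.160625, f(m) = -0.014668 < 0 → root in [3.160625, 3.245000]
Midpoint of [3.160625, 3.245000] = 3.202813

3.2028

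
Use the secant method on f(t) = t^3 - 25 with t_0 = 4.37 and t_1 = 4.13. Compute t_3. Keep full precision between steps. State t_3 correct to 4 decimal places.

f(t_0) = 58.453453, f(t_1) = 45.444997
t_2 = 4.130000 - (45.444997)·(4.130000 - 4.370000)/(45.444997 - (58.453453)) = 3.291561; f(t_2) = 10.661996
t_3 = 3.291561 - (10.661996)·(3.291561 - 4.130000)/(10.661996 - (45.444997)) = 3.034555; f(t_3) = 2.943771

3.0346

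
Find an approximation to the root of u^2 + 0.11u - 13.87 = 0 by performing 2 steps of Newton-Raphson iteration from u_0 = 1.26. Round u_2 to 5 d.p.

Newton update: u ← u − f(u)/f'(u).
f'(u) = 2u + 0.11
u_0 = 1.260000: f = -12.143800, f' = 2.630000 → u_1 = 1.260000 - (-12.143800)/(2.630000) = 5.877414
u_1 = 5.877414: f = 21.320516, f' = 11.864829 → u_2 = 5.877414 - (21.320516)/(11.864829) = 4.080463

4.08046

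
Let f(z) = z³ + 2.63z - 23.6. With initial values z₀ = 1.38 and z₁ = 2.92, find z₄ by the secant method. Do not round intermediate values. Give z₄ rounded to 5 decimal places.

f(z_0) = -17.342528, f(z_1) = 8.976688
z_2 = 2.920000 - (8.976688)·(2.920000 - 1.380000)/(8.976688 - (-17.342528)) = 2.394753; f(z_2) = -3.568277
z_3 = 2.394753 - (-3.568277)·(2.394753 - 2.920000)/(-3.568277 - (8.976688)) = 2.544153; f(z_3) = -0.441292
z_4 = 2.544153 - (-0.441292)·(2.544153 - 2.394753)/(-0.441292 - (-3.568277)) = 2.565237; f(z_4) = 0.026974

2.56524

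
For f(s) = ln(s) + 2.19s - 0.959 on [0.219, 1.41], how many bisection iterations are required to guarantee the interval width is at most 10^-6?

Initial width b − a = 1.41 − 0.219 = 1.191000.
After n steps the width is (b−a)/2^n; need (b−a)/2^n ≤ 10^-6.
So n ≥ log₂(1.191000/10^-6) = log₂(1191000.0000) ≈ 20.1837.
Hence n = 21.

21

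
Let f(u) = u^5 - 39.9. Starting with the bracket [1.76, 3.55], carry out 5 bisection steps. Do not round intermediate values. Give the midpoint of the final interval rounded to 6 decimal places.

f(1.760000) = -23.012579, f(3.550000) = 523.921672 (opposite signs)
step 1: m = 2.655000, f(m) = 92.023640 > 0 → root in [1.760000, 2.655000]
step 2: m = 2.207500, f(m) = 12.520790 > 0 → root in [1.760000, 2.207500]
step 3: m = 1.983750, f(m) = -9.179046 < 0 → root in [1.983750, 2.207500]
step 4: m = 2.095625, f(m) = 0.517352 > 0 → root in [1.983750, 2.095625]
step 5: m = 2.039688, f(m) = -4.596467 < 0 → root in [2.039688, 2.095625]
Midpoint of [2.039688, 2.095625] = 2.067656

2.067656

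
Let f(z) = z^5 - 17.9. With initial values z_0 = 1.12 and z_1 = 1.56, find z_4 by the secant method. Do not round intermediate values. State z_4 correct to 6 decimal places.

f(z_0) = -16.137658, f(z_1) = -8.661042
z_2 = 1.560000 - (-8.661042)·(1.560000 - 1.120000)/(-8.661042 - (-16.137658)) = 2.069704; f(z_2) = 20.078763
z_3 = 2.069704 - (20.078763)·(2.069704 - 1.560000)/(20.078763 - (-8.661042)) = 1.713605; f(z_3) = -3.124131
z_4 = 1.713605 - (-3.124131)·(1.713605 - 2.069704)/(-3.124131 - (20.078763)) = 1.761551; f(z_4) = -0.938029

1.761551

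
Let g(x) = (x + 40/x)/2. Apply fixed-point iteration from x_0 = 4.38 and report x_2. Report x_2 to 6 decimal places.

6.338345

x_1 = g(4.380000) = 6.756210
x_2 = g(6.756210) = 6.338345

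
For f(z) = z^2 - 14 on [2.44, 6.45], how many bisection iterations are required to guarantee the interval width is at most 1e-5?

Initial width b − a = 6.45 − 2.44 = 4.010000.
After n steps the width is (b−a)/2^n; need (b−a)/2^n ≤ 1e-5.
So n ≥ log₂(4.010000/1e-5) = log₂(401000.0000) ≈ 18.6132.
Hence n = 19.

19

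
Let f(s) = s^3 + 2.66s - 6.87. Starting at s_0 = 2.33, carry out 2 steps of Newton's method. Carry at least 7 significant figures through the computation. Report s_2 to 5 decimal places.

f'(s) = 3s^2 + 2.66
s_0 = 2.330000: f = 11.977137, f' = 18.946700 → s_1 = 2.330000 - (11.977137)/(18.946700) = 1.697851
s_1 = 1.697851: f = 2.540676, f' = 11.308094 → s_2 = 1.697851 - (2.540676)/(11.308094) = 1.473173

1.47317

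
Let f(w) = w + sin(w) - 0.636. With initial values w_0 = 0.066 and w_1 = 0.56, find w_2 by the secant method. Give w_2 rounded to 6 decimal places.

0.325582

f(w_0) = -0.504048, f(w_1) = 0.455186
w_2 = 0.560000 - (0.455186)·(0.560000 - 0.066000)/(0.455186 - (-0.504048)) = 0.325582; f(w_2) = 0.009442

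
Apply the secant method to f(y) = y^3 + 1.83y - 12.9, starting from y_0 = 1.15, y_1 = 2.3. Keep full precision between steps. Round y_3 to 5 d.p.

Secant update: y_(k+1) = y_k − f(y_k)·(y_k − y_(k-1))/(f(y_k) − f(y_(k-1))).
f(y_0) = -9.274625, f(y_1) = 3.476000
y_2 = 2.300000 - (3.476000)·(2.300000 - 1.150000)/(3.476000 - (-9.274625)) = 1.986494; f(y_2) = -1.425699
y_3 = 1.986494 - (-1.425699)·(1.986494 - 2.300000)/(-1.425699 - (3.476000)) = 2.077680; f(y_3) = -0.129017

2.07768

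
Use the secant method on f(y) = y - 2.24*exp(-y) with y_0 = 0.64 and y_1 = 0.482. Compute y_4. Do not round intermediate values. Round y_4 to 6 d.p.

0.905596

Secant update: y_(k+1) = y_k − f(y_k)·(y_k − y_(k-1))/(f(y_k) − f(y_(k-1))).
f(y_0) = -0.541135, f(y_1) = -0.901305
y_2 = 0.482000 - (-0.901305)·(0.482000 - 0.640000)/(-0.901305 - (-0.541135)) = 0.877386; f(y_2) = -0.054160
y_3 = 0.877386 - (-0.054160)·(0.877386 - 0.482000)/(-0.054160 - (-0.901305)) = 0.902664; f(y_3) = -0.005630
y_4 = 0.902664 - (-0.005630)·(0.902664 - 0.877386)/(-0.005630 - (-0.054160)) = 0.905596; f(y_4) = -0.000038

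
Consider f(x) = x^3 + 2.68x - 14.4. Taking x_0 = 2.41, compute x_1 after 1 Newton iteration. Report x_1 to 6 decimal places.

2.108755

Newton update: x ← x − f(x)/f'(x).
f'(x) = 3x^2 + 2.68
x_0 = 2.410000: f = 6.056321, f' = 20.104300 → x_1 = 2.410000 - (6.056321)/(20.104300) = 2.108755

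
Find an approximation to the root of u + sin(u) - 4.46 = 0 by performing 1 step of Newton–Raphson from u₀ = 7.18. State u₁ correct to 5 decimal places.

f'(u) = 1 + cos(u)
u_0 = 7.180000: f = 3.501343, f' = 1.624102 → u_1 = 7.180000 - (3.501343)/(1.624102) = 5.024136

5.02414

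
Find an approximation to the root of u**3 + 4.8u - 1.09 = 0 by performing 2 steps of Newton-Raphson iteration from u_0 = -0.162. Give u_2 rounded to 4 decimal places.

f'(u) = 3u**2 + 4.8
u_0 = -0.162000: f = -1.871852, f' = 4.878732 → u_1 = -0.162000 - (-1.871852)/(4.878732) = 0.221676
u_1 = 0.221676: f = -0.015063, f' = 4.947421 → u_2 = 0.221676 - (-0.015063)/(4.947421) = 0.224720

0.2247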